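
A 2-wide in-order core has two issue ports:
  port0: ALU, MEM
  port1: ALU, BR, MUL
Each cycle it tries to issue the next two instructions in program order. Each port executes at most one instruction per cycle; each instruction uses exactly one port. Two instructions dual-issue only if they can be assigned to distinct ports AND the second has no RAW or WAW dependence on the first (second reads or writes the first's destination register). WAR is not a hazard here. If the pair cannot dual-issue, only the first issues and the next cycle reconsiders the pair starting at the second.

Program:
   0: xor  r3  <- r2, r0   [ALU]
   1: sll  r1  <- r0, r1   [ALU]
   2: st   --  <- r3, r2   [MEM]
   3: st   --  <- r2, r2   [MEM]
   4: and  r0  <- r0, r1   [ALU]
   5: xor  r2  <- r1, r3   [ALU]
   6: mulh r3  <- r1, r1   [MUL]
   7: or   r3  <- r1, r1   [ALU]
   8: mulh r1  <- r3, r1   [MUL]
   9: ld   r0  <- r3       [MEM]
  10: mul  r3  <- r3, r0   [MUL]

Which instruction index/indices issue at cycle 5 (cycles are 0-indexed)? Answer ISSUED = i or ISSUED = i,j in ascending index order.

0. xor.ALU sll.ALU @i0+i1  | pair
1. st.MEM @i2  | no-port MEM/MEM
2. st.MEM and.ALU @i3+i4  | pair
3. xor.ALU mulh.MUL @i5+i6  | pair
4. or.ALU @i7  | RAW r3
5. mulh.MUL ld.MEM @i8+i9  | pair
6. mul.MUL @i10  | tail

ISSUED = 8,9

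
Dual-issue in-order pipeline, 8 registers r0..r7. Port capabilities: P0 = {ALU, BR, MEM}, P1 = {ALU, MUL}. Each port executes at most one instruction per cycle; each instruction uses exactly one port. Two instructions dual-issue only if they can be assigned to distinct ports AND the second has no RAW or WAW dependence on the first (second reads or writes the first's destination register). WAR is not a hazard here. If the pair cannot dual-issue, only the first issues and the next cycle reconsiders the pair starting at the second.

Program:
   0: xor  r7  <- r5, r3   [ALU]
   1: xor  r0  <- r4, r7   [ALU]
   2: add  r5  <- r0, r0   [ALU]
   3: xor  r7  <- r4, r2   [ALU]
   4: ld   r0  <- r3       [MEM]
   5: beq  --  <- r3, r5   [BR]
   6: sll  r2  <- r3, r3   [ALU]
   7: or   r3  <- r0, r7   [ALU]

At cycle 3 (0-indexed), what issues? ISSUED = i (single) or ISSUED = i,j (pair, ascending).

ISSUED = 4

#0 head=0: xor i0 RAW r7
#1 head=1: xor i1 RAW r0
#2 head=2: add/xor i2,i3 pair
#3 head=4: ld i4 no-port MEM/BR
#4 head=5: beq/sll i5,i6 pair
#5 head=7: or i7 tail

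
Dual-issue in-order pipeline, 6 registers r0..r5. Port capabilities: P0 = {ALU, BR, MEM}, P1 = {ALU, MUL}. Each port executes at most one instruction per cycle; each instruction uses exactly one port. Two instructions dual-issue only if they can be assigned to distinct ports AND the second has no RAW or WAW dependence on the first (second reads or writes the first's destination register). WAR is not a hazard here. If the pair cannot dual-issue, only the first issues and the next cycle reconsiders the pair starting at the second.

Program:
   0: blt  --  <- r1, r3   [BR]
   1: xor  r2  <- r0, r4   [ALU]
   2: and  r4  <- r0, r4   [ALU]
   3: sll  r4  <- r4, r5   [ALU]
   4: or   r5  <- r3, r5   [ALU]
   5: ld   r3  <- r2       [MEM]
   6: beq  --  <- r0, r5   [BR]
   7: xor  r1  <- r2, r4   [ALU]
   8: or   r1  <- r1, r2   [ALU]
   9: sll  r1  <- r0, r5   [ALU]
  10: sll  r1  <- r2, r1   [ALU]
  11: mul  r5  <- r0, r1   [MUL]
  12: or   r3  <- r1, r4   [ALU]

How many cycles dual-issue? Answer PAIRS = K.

PAIRS = 4

t=0 i0&i1:blt;xor ; dual
t=1 i2:and ; RAW+WAW r4
t=2 i3&i4:sll;or ; dual
t=3 i5:ld ; no-port MEM/BR
t=4 i6&i7:beq;xor ; dual
t=5 i8:or ; WAW r1
t=6 i9:sll ; RAW+WAW r1
t=7 i10:sll ; RAW r1
t=8 i11&i12:mul;or ; dual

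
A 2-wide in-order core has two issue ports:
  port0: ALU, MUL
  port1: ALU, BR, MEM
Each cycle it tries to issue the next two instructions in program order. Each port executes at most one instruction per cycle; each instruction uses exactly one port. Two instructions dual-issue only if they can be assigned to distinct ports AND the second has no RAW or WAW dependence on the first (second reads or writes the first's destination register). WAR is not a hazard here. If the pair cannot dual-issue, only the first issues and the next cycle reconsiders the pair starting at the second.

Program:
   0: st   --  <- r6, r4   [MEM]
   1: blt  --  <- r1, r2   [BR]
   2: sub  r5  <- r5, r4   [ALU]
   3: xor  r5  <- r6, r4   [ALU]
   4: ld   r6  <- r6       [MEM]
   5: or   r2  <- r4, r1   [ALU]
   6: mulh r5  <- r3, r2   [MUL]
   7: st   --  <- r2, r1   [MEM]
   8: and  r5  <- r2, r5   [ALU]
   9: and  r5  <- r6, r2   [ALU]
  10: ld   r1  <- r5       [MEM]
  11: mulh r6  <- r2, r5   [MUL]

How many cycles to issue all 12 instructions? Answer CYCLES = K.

c0: i0 st.MEM  no-port MEM/BR
c1: i1/i2 blt.BR sub.ALU  dual
c2: i3/i4 xor.ALU ld.MEM  dual
c3: i5 or.ALU  RAW r2
c4: i6/i7 mulh.MUL st.MEM  dual
c5: i8 and.ALU  WAW r5
c6: i9 and.ALU  RAW r5
c7: i10/i11 ld.MEM mulh.MUL  dual

CYCLES = 8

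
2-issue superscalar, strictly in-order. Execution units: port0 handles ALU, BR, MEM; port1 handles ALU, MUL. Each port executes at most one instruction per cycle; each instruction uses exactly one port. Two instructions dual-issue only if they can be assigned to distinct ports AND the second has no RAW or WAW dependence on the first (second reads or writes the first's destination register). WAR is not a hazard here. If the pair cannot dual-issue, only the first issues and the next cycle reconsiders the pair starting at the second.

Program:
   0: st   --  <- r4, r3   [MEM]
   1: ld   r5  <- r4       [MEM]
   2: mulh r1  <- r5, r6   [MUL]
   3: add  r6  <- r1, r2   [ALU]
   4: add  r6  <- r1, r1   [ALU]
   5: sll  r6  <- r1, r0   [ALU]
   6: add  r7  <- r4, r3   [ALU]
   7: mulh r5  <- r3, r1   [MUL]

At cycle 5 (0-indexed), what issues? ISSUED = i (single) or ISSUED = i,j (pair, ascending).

ISSUED = 5,6

c0: i0 st.MEM  no-port MEM/MEM
c1: i1 ld.MEM  RAW r5
c2: i2 mulh.MUL  RAW r1
c3: i3 add.ALU  WAW r6
c4: i4 add.ALU  WAW r6
c5: i5+i6 sll.ALU/add.ALU  dual
c6: i7 mulh.MUL  tail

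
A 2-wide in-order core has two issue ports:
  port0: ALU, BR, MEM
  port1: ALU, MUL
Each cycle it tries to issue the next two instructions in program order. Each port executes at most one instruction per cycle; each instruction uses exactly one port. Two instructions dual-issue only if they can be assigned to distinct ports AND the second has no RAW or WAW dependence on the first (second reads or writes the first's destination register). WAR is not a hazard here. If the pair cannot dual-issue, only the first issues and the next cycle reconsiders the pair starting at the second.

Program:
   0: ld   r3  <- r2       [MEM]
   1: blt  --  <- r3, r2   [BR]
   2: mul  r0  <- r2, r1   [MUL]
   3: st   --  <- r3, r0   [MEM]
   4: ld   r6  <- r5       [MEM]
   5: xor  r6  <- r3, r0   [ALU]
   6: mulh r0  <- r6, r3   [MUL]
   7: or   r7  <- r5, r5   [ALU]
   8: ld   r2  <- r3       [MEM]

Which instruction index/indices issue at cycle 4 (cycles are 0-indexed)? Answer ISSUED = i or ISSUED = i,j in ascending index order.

ISSUED = 5

#0 head=0: ld.MEM i0 no-port MEM/BR
#1 head=1: blt.BR+mul.MUL i1&i2 dual
#2 head=3: st.MEM i3 no-port MEM/MEM
#3 head=4: ld.MEM i4 WAW r6
#4 head=5: xor.ALU i5 RAW r6
#5 head=6: mulh.MUL+or.ALU i6&i7 dual
#6 head=8: ld.MEM i8 tail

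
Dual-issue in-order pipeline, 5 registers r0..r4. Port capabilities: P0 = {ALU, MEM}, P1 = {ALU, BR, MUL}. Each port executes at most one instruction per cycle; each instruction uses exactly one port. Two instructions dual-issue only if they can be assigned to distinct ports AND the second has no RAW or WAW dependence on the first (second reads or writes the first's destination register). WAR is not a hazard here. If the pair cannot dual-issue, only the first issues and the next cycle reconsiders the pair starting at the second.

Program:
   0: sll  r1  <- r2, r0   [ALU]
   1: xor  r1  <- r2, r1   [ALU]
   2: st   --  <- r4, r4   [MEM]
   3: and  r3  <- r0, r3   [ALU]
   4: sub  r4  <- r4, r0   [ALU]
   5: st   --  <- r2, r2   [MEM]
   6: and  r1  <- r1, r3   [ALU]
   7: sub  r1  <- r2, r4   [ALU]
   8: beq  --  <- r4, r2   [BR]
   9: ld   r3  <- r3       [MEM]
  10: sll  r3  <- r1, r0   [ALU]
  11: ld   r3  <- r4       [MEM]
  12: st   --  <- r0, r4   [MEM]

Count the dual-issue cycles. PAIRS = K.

PAIRS = 4

#0 head=0: sll i0 RAW+WAW r1
#1 head=1: xor st i1/i2 2-wide
#2 head=3: and sub i3/i4 2-wide
#3 head=5: st and i5/i6 2-wide
#4 head=7: sub beq i7/i8 2-wide
#5 head=9: ld i9 WAW r3
#6 head=10: sll i10 WAW r3
#7 head=11: ld i11 no-port MEM/MEM
#8 head=12: st i12 tail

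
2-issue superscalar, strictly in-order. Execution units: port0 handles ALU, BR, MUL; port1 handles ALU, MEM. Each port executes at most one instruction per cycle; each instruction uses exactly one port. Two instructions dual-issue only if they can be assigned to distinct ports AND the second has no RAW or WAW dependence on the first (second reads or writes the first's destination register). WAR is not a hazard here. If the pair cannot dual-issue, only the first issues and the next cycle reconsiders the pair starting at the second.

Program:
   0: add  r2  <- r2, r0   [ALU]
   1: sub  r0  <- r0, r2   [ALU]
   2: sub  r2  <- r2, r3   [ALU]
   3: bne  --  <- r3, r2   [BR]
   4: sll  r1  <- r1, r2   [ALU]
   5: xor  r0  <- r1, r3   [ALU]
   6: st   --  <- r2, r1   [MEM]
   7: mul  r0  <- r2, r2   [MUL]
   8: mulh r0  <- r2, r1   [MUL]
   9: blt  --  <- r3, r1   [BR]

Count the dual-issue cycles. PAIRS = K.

PAIRS = 3

  cy0 -> i0 (add) RAW r2
  cy1 -> i1&i2 (sub/sub) dual
  cy2 -> i3&i4 (bne/sll) dual
  cy3 -> i5&i6 (xor/st) dual
  cy4 -> i7 (mul) no-port MUL/MUL
  cy5 -> i8 (mulh) no-port MUL/BR
  cy6 -> i9 (blt) tail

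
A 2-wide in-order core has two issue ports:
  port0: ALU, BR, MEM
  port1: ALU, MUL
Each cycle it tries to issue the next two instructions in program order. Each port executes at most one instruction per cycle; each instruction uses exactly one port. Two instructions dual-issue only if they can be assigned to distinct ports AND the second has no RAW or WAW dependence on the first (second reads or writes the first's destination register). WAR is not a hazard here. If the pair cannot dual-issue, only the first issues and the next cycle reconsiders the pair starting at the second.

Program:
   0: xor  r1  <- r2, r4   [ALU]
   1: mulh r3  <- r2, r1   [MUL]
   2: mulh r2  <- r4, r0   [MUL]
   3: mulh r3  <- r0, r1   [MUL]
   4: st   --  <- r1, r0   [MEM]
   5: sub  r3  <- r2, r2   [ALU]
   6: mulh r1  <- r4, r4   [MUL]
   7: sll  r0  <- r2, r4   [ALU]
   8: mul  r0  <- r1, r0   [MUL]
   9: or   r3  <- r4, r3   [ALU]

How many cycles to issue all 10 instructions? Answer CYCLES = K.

t=0 i0:xor ; RAW r1
t=1 i1:mulh ; no-port MUL/MUL
t=2 i2:mulh ; no-port MUL/MUL
t=3 i3&i4:mulh;st ; 2-wide
t=4 i5&i6:sub;mulh ; 2-wide
t=5 i7:sll ; RAW+WAW r0
t=6 i8&i9:mul;or ; 2-wide

CYCLES = 7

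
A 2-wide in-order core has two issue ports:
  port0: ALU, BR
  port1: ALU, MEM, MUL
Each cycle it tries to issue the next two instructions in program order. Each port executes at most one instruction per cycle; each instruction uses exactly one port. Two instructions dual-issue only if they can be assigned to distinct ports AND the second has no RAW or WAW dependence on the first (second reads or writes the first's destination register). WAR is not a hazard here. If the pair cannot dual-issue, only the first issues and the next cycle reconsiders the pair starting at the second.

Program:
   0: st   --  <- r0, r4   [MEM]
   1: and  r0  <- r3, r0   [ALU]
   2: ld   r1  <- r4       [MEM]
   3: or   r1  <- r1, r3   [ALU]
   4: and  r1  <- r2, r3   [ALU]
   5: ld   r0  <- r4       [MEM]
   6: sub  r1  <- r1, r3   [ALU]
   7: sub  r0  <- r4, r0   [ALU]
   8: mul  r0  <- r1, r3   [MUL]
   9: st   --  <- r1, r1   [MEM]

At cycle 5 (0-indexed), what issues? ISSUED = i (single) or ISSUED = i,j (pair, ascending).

ISSUED = 8

t=0 i0,i1:st.MEM;and.ALU ; pair
t=1 i2:ld.MEM ; RAW+WAW r1
t=2 i3:or.ALU ; WAW r1
t=3 i4,i5:and.ALU;ld.MEM ; pair
t=4 i6,i7:sub.ALU;sub.ALU ; pair
t=5 i8:mul.MUL ; no-port MUL/MEM
t=6 i9:st.MEM ; tail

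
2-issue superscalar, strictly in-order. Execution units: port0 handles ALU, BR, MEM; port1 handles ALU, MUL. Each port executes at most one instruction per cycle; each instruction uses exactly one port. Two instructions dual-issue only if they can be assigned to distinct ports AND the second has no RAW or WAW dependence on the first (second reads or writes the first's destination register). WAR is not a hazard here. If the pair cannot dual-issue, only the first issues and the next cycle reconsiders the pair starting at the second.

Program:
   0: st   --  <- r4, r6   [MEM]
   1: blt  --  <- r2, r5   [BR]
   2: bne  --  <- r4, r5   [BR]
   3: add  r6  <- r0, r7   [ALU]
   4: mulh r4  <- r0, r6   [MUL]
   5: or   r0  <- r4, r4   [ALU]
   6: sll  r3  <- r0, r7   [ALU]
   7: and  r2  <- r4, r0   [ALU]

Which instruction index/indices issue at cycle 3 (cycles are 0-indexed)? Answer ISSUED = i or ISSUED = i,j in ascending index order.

t=0 i0:st.MEM ; no-port MEM/BR
t=1 i1:blt.BR ; no-port BR/BR
t=2 i2&i3:bne.BR;add.ALU ; pair
t=3 i4:mulh.MUL ; RAW r4
t=4 i5:or.ALU ; RAW r0
t=5 i6&i7:sll.ALU;and.ALU ; pair

ISSUED = 4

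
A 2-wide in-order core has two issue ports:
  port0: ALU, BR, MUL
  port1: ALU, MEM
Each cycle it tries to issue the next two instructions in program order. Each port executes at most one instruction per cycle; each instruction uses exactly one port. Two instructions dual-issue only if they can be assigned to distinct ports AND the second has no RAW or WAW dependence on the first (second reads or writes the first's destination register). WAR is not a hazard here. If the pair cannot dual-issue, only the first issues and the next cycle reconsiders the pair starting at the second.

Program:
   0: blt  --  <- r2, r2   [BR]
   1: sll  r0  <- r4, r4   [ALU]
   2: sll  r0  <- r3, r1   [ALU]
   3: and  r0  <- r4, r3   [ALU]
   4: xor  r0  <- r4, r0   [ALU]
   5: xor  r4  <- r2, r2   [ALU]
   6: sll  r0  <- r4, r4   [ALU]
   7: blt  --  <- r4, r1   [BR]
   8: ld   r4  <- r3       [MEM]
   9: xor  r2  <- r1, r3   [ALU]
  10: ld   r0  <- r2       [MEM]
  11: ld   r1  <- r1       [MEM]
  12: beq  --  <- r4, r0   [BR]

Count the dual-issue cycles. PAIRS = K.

PAIRS = 5

t=0 i0,i1:blt.BR+sll.ALU ; 2-wide
t=1 i2:sll.ALU ; WAW r0
t=2 i3:and.ALU ; RAW+WAW r0
t=3 i4,i5:xor.ALU+xor.ALU ; 2-wide
t=4 i6,i7:sll.ALU+blt.BR ; 2-wide
t=5 i8,i9:ld.MEM+xor.ALU ; 2-wide
t=6 i10:ld.MEM ; no-port MEM/MEM
t=7 i11,i12:ld.MEM+beq.BR ; 2-wide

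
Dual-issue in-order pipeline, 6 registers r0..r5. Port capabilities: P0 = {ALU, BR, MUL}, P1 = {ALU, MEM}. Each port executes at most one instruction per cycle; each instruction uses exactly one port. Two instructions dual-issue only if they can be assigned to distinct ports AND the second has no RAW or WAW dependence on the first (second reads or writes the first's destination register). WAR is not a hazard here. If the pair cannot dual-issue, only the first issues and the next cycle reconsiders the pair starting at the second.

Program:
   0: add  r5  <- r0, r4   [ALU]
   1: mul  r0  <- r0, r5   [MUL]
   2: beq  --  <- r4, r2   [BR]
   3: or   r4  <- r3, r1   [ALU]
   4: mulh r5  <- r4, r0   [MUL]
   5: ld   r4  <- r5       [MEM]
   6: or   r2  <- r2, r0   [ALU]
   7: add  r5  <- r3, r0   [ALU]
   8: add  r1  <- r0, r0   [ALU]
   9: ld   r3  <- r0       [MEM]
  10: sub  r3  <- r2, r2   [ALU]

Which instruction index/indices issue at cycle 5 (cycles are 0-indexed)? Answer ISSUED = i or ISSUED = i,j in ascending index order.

c0: i0 add.ALU  RAW r5
c1: i1 mul.MUL  no-port MUL/BR
c2: i2,i3 beq.BR+or.ALU  dual
c3: i4 mulh.MUL  RAW r5
c4: i5,i6 ld.MEM+or.ALU  dual
c5: i7,i8 add.ALU+add.ALU  dual
c6: i9 ld.MEM  WAW r3
c7: i10 sub.ALU  tail

ISSUED = 7,8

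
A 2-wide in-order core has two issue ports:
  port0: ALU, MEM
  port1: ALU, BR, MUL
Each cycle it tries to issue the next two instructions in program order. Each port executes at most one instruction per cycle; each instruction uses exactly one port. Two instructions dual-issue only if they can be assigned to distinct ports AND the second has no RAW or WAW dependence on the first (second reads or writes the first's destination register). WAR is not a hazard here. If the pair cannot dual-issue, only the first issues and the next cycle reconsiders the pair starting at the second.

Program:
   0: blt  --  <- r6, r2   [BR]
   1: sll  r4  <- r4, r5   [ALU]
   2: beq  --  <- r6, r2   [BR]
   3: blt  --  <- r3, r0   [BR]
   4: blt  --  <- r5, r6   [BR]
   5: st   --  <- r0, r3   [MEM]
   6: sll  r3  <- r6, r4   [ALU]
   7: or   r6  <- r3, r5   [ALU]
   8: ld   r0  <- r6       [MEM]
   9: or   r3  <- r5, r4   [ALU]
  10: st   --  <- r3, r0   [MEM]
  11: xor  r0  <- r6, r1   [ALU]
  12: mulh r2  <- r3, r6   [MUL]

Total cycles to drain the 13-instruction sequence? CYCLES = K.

t=0 i0&i1:blt;sll ; pair
t=1 i2:beq ; no-port BR/BR
t=2 i3:blt ; no-port BR/BR
t=3 i4&i5:blt;st ; pair
t=4 i6:sll ; RAW r3
t=5 i7:or ; RAW r6
t=6 i8&i9:ld;or ; pair
t=7 i10&i11:st;xor ; pair
t=8 i12:mulh ; tail

CYCLES = 9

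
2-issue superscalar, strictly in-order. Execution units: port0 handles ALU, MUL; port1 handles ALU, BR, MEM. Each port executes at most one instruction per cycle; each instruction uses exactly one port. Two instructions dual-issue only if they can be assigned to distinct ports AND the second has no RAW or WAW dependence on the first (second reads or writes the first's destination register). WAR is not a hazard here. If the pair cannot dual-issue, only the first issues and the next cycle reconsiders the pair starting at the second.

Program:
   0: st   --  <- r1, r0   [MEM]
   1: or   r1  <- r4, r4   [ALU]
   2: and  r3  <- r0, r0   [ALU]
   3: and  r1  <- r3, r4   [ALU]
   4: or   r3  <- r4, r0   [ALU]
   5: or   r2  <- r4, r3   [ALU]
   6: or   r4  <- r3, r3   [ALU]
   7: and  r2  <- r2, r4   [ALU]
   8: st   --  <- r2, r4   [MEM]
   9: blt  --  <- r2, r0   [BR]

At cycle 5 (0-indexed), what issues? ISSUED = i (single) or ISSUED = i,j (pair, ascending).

ISSUED = 8

t=0 i0+i1:st.MEM;or.ALU ; pair
t=1 i2:and.ALU ; RAW r3
t=2 i3+i4:and.ALU;or.ALU ; pair
t=3 i5+i6:or.ALU;or.ALU ; pair
t=4 i7:and.ALU ; RAW r2
t=5 i8:st.MEM ; no-port MEM/BR
t=6 i9:blt.BR ; tail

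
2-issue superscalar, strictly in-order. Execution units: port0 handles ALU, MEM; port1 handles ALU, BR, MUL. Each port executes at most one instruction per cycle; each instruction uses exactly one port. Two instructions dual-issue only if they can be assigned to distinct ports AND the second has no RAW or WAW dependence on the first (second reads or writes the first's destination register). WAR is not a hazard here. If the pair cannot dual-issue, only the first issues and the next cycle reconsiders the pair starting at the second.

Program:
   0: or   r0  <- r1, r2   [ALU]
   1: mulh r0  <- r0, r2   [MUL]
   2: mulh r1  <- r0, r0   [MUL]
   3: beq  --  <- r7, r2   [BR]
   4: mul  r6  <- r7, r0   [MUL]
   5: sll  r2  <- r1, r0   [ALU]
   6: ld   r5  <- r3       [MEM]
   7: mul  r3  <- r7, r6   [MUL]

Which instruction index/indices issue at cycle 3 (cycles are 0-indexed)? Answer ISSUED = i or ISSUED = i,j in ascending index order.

ISSUED = 3

t=0 i0:or ; RAW+WAW r0
t=1 i1:mulh ; no-port MUL/MUL
t=2 i2:mulh ; no-port MUL/BR
t=3 i3:beq ; no-port BR/MUL
t=4 i4/i5:mul sll ; 2-wide
t=5 i6/i7:ld mul ; 2-wide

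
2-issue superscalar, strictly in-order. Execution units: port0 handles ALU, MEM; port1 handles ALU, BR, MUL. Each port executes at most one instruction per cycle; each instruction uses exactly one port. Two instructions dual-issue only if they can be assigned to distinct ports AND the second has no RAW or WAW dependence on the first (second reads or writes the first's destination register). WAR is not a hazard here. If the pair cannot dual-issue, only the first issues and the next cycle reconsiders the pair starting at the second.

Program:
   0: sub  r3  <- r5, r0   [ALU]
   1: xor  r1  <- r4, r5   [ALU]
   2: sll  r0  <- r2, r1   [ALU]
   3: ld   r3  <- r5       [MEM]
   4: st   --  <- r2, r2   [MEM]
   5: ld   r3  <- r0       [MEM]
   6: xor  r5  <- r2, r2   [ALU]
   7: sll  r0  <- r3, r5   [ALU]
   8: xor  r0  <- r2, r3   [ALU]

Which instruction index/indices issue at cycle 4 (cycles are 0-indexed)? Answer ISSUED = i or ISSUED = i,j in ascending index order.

#0 head=0: sub;xor i0/i1 2-wide
#1 head=2: sll;ld i2/i3 2-wide
#2 head=4: st i4 no-port MEM/MEM
#3 head=5: ld;xor i5/i6 2-wide
#4 head=7: sll i7 WAW r0
#5 head=8: xor i8 tail

ISSUED = 7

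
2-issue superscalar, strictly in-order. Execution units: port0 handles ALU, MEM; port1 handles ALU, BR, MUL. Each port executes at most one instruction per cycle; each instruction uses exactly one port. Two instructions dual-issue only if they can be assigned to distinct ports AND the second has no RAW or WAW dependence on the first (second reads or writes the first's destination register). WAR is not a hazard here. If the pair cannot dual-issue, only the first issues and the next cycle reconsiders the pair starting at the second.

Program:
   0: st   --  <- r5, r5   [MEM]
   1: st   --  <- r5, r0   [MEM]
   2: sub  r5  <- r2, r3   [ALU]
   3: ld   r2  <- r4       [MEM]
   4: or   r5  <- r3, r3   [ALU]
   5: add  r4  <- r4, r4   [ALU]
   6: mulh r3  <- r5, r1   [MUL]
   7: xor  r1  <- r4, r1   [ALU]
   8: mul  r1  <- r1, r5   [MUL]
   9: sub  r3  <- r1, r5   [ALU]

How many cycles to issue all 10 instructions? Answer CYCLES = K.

CYCLES = 7

0. st.MEM @i0  | no-port MEM/MEM
1. st.MEM sub.ALU @i1&i2  | 2-wide
2. ld.MEM or.ALU @i3&i4  | 2-wide
3. add.ALU mulh.MUL @i5&i6  | 2-wide
4. xor.ALU @i7  | RAW+WAW r1
5. mul.MUL @i8  | RAW r1
6. sub.ALU @i9  | tail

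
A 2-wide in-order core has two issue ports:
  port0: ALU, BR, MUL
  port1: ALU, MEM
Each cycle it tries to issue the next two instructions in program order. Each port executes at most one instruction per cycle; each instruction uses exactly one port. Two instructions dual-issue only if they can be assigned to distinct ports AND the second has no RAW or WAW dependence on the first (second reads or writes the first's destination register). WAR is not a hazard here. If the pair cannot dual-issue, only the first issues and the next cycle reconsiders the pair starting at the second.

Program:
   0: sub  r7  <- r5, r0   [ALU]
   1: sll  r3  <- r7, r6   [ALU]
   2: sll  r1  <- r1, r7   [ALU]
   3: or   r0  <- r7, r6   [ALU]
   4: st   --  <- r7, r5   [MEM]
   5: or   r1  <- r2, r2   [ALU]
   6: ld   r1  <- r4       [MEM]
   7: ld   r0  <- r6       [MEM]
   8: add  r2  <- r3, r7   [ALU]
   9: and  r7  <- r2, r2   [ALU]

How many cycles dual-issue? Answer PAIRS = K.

t=0 i0:sub.ALU ; RAW r7
t=1 i1/i2:sll.ALU+sll.ALU ; 2-wide
t=2 i3/i4:or.ALU+st.MEM ; 2-wide
t=3 i5:or.ALU ; WAW r1
t=4 i6:ld.MEM ; no-port MEM/MEM
t=5 i7/i8:ld.MEM+add.ALU ; 2-wide
t=6 i9:and.ALU ; tail

PAIRS = 3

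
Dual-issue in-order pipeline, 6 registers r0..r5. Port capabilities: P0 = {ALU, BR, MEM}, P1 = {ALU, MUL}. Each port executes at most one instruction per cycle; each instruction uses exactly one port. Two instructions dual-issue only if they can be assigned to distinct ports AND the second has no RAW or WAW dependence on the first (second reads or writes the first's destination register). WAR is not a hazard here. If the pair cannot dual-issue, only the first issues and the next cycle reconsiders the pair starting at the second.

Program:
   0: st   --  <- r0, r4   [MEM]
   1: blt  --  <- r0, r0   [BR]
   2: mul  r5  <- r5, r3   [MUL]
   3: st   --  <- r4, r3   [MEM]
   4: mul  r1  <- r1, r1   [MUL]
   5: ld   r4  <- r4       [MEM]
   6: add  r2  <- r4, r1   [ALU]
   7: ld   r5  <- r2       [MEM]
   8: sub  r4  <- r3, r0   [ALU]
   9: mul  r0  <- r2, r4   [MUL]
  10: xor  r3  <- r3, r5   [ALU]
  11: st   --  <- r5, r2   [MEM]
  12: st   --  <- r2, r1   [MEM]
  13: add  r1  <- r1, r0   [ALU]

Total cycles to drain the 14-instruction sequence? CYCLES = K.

CYCLES = 9

#0 head=0: st i0 no-port MEM/BR
#1 head=1: blt+mul i1,i2 dual
#2 head=3: st+mul i3,i4 dual
#3 head=5: ld i5 RAW r4
#4 head=6: add i6 RAW r2
#5 head=7: ld+sub i7,i8 dual
#6 head=9: mul+xor i9,i10 dual
#7 head=11: st i11 no-port MEM/MEM
#8 head=12: st+add i12,i13 dual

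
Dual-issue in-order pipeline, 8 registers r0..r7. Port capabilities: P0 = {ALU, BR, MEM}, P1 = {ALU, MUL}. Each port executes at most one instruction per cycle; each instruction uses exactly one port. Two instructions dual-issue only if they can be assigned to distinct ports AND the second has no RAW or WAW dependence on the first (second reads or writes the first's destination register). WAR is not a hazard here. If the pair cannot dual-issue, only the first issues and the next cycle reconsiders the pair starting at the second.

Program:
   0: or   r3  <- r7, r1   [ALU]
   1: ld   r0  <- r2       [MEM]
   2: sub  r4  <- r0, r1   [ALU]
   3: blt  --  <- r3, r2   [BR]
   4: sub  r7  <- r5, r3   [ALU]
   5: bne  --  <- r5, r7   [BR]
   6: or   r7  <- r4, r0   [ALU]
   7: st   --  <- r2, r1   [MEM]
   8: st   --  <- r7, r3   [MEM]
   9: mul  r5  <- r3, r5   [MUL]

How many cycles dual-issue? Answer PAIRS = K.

PAIRS = 4

0. or+ld @i0+i1  | pair
1. sub+blt @i2+i3  | pair
2. sub @i4  | RAW r7
3. bne+or @i5+i6  | pair
4. st @i7  | no-port MEM/MEM
5. st+mul @i8+i9  | pair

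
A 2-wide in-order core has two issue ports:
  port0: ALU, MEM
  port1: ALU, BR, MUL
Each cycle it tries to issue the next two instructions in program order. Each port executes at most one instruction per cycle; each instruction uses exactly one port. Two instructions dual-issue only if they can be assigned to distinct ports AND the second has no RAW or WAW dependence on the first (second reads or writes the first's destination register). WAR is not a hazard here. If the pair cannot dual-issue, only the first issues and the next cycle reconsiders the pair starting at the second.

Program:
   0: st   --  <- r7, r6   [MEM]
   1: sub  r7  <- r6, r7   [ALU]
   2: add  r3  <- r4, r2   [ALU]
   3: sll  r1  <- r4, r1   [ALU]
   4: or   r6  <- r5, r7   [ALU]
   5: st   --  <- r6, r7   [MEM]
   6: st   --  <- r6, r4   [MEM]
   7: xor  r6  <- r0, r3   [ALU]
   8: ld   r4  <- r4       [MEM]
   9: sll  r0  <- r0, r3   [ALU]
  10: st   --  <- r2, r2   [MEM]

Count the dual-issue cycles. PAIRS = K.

PAIRS = 4

#0 head=0: st.MEM;sub.ALU i0,i1 dual
#1 head=2: add.ALU;sll.ALU i2,i3 dual
#2 head=4: or.ALU i4 RAW r6
#3 head=5: st.MEM i5 no-port MEM/MEM
#4 head=6: st.MEM;xor.ALU i6,i7 dual
#5 head=8: ld.MEM;sll.ALU i8,i9 dual
#6 head=10: st.MEM i10 tail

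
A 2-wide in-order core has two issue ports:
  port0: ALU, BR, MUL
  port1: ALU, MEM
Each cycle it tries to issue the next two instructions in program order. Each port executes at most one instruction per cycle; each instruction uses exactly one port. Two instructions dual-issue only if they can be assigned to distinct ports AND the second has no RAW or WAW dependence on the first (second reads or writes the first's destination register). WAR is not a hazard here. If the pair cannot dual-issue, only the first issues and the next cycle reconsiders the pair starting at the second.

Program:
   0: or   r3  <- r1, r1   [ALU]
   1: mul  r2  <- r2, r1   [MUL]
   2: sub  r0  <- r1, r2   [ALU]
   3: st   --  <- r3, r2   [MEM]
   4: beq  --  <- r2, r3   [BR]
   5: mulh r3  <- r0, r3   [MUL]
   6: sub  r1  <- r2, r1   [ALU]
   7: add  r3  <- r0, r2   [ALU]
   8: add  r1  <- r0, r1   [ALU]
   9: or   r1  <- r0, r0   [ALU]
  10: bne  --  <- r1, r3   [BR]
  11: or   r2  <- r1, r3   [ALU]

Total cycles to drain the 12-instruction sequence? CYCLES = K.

[0] i0/i1  or+mul  -- 2-wide
[1] i2/i3  sub+st  -- 2-wide
[2] i4  beq  -- no-port BR/MUL
[3] i5/i6  mulh+sub  -- 2-wide
[4] i7/i8  add+add  -- 2-wide
[5] i9  or  -- RAW r1
[6] i10/i11  bne+or  -- 2-wide

CYCLES = 7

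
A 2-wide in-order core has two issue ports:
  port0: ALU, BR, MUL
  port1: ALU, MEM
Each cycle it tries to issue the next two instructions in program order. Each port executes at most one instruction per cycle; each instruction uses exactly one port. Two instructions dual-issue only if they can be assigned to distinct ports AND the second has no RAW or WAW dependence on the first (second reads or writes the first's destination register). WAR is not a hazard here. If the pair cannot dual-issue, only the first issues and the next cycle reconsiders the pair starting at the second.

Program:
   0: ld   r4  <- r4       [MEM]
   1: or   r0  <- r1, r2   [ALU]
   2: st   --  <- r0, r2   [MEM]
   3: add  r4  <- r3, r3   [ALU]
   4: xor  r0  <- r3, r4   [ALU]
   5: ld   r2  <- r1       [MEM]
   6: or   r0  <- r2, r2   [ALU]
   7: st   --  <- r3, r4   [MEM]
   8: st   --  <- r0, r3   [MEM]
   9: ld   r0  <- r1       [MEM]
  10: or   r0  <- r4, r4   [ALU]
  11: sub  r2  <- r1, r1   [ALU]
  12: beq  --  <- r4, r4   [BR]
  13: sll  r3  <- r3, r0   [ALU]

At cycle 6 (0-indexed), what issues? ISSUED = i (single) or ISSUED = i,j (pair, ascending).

ISSUED = 10,11

t=0 i0,i1:ld.MEM/or.ALU ; pair
t=1 i2,i3:st.MEM/add.ALU ; pair
t=2 i4,i5:xor.ALU/ld.MEM ; pair
t=3 i6,i7:or.ALU/st.MEM ; pair
t=4 i8:st.MEM ; no-port MEM/MEM
t=5 i9:ld.MEM ; WAW r0
t=6 i10,i11:or.ALU/sub.ALU ; pair
t=7 i12,i13:beq.BR/sll.ALU ; pair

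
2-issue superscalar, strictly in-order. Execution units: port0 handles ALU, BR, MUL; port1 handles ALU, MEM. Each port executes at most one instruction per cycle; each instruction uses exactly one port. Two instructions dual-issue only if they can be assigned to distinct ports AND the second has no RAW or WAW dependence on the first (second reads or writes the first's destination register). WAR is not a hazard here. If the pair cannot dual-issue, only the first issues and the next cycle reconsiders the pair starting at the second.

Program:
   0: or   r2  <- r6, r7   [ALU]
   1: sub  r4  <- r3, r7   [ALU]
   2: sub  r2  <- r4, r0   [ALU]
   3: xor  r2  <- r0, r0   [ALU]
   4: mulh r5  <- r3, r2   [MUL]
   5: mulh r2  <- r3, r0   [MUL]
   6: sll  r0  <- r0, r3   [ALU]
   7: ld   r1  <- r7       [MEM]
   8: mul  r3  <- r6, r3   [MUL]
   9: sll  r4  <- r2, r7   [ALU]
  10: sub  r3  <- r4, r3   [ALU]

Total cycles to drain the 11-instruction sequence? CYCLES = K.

t=0 i0&i1:or;sub ; pair
t=1 i2:sub ; WAW r2
t=2 i3:xor ; RAW r2
t=3 i4:mulh ; no-port MUL/MUL
t=4 i5&i6:mulh;sll ; pair
t=5 i7&i8:ld;mul ; pair
t=6 i9:sll ; RAW r4
t=7 i10:sub ; tail

CYCLES = 8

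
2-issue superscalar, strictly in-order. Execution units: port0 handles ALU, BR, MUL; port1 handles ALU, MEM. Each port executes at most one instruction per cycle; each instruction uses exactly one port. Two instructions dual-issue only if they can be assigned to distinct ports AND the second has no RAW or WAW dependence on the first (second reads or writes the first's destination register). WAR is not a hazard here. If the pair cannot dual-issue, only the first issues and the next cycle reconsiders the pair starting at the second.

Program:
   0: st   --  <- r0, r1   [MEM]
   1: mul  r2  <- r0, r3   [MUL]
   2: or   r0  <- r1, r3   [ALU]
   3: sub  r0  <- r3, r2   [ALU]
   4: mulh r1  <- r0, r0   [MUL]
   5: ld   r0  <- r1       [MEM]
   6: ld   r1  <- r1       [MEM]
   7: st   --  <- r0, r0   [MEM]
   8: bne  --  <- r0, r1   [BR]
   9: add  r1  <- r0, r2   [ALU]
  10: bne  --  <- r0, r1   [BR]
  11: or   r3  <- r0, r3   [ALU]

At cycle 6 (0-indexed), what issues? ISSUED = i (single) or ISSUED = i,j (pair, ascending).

ISSUED = 7,8

  cy0 -> i0,i1 (st.MEM+mul.MUL) 2-wide
  cy1 -> i2 (or.ALU) WAW r0
  cy2 -> i3 (sub.ALU) RAW r0
  cy3 -> i4 (mulh.MUL) RAW r1
  cy4 -> i5 (ld.MEM) no-port MEM/MEM
  cy5 -> i6 (ld.MEM) no-port MEM/MEM
  cy6 -> i7,i8 (st.MEM+bne.BR) 2-wide
  cy7 -> i9 (add.ALU) RAW r1
  cy8 -> i10,i11 (bne.BR+or.ALU) 2-wide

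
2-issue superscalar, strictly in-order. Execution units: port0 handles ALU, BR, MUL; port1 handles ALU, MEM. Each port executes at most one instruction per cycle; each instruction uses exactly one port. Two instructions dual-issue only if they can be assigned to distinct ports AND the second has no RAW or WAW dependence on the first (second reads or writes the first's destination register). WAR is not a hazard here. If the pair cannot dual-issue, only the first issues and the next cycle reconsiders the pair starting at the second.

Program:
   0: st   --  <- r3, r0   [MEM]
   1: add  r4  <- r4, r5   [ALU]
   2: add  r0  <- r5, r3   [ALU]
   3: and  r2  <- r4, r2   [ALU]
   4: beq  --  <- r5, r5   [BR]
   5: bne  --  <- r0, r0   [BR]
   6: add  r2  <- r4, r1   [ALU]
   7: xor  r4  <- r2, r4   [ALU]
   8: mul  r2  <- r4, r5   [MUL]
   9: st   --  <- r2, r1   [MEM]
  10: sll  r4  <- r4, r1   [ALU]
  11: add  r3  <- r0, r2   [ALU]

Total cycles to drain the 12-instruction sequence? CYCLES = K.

  cy0 -> i0+i1 (st.MEM;add.ALU) 2-wide
  cy1 -> i2+i3 (add.ALU;and.ALU) 2-wide
  cy2 -> i4 (beq.BR) no-port BR/BR
  cy3 -> i5+i6 (bne.BR;add.ALU) 2-wide
  cy4 -> i7 (xor.ALU) RAW r4
  cy5 -> i8 (mul.MUL) RAW r2
  cy6 -> i9+i10 (st.MEM;sll.ALU) 2-wide
  cy7 -> i11 (add.ALU) tail

CYCLES = 8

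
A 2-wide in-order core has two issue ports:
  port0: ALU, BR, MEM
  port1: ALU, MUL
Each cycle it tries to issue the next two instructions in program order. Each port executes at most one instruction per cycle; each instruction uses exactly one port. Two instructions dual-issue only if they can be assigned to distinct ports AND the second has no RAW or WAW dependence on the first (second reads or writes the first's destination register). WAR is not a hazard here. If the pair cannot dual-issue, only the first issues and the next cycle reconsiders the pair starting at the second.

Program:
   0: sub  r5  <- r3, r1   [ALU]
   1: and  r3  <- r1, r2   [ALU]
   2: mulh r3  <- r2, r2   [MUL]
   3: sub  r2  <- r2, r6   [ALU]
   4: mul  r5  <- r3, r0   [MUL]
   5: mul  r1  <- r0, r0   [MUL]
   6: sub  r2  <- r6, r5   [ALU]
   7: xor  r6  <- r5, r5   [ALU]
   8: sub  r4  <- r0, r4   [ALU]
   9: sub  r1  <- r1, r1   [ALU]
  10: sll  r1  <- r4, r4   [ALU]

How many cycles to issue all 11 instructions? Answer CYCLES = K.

CYCLES = 7

t=0 i0/i1:sub.ALU;and.ALU ; dual
t=1 i2/i3:mulh.MUL;sub.ALU ; dual
t=2 i4:mul.MUL ; no-port MUL/MUL
t=3 i5/i6:mul.MUL;sub.ALU ; dual
t=4 i7/i8:xor.ALU;sub.ALU ; dual
t=5 i9:sub.ALU ; WAW r1
t=6 i10:sll.ALU ; tail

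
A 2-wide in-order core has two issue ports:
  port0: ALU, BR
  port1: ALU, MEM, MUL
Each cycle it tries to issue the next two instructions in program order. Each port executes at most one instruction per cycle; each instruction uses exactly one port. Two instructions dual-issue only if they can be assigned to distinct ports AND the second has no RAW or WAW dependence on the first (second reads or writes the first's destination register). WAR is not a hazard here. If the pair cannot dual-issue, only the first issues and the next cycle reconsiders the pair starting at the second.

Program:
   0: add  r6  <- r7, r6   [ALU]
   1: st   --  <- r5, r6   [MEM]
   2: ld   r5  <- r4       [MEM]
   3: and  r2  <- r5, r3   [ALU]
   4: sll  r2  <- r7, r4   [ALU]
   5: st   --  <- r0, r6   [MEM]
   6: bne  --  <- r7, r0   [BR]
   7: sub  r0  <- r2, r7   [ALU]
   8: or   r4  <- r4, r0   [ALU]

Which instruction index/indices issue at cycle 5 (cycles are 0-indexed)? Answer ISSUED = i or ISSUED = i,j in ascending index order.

ISSUED = 6,7

[0] i0  add.ALU  -- RAW r6
[1] i1  st.MEM  -- no-port MEM/MEM
[2] i2  ld.MEM  -- RAW r5
[3] i3  and.ALU  -- WAW r2
[4] i4,i5  sll.ALU/st.MEM  -- dual
[5] i6,i7  bne.BR/sub.ALU  -- dual
[6] i8  or.ALU  -- tail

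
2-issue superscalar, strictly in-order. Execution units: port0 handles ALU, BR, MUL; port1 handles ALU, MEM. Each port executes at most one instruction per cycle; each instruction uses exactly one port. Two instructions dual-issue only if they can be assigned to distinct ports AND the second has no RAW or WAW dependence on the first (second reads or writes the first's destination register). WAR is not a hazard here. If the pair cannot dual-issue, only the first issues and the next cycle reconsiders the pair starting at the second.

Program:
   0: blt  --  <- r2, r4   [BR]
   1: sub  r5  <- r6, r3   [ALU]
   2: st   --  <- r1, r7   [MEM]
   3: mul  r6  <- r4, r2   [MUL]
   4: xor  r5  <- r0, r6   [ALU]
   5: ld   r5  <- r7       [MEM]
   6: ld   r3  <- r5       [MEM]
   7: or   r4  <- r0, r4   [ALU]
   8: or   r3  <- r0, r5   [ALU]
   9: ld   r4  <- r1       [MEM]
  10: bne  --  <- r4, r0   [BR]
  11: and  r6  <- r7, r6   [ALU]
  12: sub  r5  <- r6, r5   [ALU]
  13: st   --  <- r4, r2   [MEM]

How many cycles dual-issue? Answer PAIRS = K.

0. blt+sub @i0&i1  | pair
1. st+mul @i2&i3  | pair
2. xor @i4  | WAW r5
3. ld @i5  | no-port MEM/MEM
4. ld+or @i6&i7  | pair
5. or+ld @i8&i9  | pair
6. bne+and @i10&i11  | pair
7. sub+st @i12&i13  | pair

PAIRS = 6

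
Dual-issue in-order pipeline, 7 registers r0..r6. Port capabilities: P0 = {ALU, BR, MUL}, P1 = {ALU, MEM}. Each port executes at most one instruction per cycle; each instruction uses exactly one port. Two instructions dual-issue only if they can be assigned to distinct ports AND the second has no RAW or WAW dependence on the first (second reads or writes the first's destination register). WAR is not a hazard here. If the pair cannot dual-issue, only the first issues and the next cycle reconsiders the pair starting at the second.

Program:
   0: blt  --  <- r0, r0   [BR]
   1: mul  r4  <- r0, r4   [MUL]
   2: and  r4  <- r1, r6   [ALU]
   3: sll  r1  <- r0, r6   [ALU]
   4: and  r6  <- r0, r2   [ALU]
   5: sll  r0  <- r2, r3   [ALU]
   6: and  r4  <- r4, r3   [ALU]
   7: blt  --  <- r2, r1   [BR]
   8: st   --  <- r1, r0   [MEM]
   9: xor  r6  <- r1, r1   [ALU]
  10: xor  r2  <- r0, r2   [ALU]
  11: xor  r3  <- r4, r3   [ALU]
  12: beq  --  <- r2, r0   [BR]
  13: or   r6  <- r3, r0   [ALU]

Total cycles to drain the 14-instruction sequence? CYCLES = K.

0. blt.BR @i0  | no-port BR/MUL
1. mul.MUL @i1  | WAW r4
2. and.ALU/sll.ALU @i2,i3  | dual
3. and.ALU/sll.ALU @i4,i5  | dual
4. and.ALU/blt.BR @i6,i7  | dual
5. st.MEM/xor.ALU @i8,i9  | dual
6. xor.ALU/xor.ALU @i10,i11  | dual
7. beq.BR/or.ALU @i12,i13  | dual

CYCLES = 8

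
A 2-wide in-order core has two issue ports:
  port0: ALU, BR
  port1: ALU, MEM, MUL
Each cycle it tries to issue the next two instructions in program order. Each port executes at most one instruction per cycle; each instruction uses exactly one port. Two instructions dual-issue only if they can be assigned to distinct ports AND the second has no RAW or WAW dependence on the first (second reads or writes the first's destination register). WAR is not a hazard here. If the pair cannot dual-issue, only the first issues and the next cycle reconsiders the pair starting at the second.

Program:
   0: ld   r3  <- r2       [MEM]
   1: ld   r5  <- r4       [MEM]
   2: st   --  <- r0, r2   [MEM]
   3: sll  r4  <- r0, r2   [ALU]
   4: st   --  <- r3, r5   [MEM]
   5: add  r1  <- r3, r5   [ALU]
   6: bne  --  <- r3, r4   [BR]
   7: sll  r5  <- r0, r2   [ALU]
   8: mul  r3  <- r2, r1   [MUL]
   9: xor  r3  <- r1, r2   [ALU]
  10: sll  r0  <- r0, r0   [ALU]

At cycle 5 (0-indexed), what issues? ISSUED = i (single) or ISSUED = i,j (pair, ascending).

ISSUED = 8

[0] i0  ld  -- no-port MEM/MEM
[1] i1  ld  -- no-port MEM/MEM
[2] i2/i3  st sll  -- pair
[3] i4/i5  st add  -- pair
[4] i6/i7  bne sll  -- pair
[5] i8  mul  -- WAW r3
[6] i9/i10  xor sll  -- pair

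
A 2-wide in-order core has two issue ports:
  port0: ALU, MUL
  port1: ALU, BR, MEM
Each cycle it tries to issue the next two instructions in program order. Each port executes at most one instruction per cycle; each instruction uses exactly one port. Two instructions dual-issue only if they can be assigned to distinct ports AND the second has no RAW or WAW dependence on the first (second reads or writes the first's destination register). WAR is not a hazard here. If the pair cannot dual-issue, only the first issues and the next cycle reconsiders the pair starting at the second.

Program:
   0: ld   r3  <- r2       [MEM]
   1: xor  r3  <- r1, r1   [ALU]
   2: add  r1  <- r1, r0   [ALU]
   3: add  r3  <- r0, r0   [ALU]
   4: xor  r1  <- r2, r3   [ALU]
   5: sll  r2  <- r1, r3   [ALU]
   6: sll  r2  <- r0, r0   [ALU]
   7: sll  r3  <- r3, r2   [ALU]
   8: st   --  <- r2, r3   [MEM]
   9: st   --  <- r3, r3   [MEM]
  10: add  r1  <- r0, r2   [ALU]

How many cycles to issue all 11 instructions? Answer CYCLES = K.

0. ld.MEM @i0  | WAW r3
1. xor.ALU;add.ALU @i1+i2  | 2-wide
2. add.ALU @i3  | RAW r3
3. xor.ALU @i4  | RAW r1
4. sll.ALU @i5  | WAW r2
5. sll.ALU @i6  | RAW r2
6. sll.ALU @i7  | RAW r3
7. st.MEM @i8  | no-port MEM/MEM
8. st.MEM;add.ALU @i9+i10  | 2-wide

CYCLES = 9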